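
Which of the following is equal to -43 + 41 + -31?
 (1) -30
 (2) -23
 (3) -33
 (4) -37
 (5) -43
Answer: 3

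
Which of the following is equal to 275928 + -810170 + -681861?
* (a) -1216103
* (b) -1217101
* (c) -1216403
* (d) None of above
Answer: a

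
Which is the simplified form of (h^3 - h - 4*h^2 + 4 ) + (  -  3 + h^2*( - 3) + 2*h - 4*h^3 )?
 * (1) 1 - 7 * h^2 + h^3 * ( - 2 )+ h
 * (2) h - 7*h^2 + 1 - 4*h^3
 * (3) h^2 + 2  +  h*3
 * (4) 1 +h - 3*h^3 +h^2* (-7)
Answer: 4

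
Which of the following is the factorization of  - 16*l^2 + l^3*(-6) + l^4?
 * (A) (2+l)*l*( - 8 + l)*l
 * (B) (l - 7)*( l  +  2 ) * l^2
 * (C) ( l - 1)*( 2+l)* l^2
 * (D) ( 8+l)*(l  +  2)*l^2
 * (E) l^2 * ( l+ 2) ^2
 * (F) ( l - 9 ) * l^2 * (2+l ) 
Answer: A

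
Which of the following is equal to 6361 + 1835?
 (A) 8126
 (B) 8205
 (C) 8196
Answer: C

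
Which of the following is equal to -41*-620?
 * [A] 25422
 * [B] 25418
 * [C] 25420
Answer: C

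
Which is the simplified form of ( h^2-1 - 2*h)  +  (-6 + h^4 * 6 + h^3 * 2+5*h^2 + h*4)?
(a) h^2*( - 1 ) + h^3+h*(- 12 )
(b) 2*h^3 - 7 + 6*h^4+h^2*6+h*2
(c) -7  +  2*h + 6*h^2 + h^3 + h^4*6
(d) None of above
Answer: b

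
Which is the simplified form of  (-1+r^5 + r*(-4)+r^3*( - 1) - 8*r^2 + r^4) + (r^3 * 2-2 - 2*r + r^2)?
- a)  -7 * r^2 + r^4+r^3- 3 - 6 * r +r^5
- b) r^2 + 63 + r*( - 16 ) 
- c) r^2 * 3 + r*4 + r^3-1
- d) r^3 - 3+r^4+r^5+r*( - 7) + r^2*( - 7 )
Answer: a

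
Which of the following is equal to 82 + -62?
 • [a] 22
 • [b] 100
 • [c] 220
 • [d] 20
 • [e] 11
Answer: d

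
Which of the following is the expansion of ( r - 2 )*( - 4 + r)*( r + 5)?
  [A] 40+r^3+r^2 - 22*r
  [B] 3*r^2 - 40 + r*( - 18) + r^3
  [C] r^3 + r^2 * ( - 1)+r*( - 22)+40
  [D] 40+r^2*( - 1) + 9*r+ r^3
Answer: C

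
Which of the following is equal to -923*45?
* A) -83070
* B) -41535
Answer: B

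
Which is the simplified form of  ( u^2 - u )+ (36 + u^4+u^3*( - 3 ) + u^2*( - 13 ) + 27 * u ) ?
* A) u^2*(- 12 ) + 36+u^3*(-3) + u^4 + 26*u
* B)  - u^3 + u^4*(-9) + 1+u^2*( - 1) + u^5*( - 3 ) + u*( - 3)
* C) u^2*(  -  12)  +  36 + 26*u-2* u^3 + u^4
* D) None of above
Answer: A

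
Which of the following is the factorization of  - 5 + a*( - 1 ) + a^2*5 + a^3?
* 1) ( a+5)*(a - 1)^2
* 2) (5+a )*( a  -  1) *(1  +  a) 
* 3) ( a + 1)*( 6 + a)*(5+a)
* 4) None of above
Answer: 2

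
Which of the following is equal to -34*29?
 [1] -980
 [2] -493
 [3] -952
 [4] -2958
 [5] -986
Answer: 5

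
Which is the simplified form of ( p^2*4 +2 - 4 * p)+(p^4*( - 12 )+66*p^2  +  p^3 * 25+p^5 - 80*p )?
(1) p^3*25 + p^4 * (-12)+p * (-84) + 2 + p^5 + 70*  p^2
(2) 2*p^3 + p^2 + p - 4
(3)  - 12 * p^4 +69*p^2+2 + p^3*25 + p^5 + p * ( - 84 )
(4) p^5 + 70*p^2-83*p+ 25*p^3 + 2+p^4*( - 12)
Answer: 1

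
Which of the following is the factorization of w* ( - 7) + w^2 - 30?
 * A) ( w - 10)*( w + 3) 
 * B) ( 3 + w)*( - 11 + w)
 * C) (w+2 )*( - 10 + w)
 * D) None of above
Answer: A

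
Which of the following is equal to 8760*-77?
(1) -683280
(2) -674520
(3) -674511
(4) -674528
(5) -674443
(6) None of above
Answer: 2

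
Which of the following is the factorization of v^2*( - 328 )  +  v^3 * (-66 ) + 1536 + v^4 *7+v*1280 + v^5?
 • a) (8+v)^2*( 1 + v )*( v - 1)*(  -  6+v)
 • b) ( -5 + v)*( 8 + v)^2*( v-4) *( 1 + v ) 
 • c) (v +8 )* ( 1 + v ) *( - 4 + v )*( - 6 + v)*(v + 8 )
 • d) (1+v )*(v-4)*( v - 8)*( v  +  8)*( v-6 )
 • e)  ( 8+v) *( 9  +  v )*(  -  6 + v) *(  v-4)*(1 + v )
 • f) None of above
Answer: c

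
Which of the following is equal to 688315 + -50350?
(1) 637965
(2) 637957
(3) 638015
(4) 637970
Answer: 1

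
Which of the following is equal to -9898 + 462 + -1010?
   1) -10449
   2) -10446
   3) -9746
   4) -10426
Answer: 2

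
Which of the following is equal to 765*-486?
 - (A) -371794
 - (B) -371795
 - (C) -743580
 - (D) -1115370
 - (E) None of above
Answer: E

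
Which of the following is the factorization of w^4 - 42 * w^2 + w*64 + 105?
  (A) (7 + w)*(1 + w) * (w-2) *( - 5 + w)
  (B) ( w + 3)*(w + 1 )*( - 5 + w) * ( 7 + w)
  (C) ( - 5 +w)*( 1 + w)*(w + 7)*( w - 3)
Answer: C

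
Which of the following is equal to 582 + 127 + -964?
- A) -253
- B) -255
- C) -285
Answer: B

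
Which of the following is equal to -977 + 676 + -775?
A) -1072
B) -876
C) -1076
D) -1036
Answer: C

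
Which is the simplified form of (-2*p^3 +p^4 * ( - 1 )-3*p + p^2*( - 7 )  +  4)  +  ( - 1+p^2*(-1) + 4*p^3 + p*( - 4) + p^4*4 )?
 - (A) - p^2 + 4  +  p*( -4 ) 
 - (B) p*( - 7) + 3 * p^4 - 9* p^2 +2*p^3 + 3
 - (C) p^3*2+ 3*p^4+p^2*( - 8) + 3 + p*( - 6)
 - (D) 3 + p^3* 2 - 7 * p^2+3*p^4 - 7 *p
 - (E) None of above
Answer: E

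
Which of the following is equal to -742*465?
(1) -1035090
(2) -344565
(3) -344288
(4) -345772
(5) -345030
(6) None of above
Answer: 5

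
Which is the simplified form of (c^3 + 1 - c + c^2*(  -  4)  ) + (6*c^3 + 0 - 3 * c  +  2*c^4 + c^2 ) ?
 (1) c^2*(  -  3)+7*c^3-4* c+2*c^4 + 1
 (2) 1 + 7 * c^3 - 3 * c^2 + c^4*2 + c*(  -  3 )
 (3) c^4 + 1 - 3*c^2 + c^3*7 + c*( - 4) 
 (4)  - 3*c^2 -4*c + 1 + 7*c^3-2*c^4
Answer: 1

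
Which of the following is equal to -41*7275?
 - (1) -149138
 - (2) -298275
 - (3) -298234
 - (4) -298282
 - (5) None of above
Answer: 2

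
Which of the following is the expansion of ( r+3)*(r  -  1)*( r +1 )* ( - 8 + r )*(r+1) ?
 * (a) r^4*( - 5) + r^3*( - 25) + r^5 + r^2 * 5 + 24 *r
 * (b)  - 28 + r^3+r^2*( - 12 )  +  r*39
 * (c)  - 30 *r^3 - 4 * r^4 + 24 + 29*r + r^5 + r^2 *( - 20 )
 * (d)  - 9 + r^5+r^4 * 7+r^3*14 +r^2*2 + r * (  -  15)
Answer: c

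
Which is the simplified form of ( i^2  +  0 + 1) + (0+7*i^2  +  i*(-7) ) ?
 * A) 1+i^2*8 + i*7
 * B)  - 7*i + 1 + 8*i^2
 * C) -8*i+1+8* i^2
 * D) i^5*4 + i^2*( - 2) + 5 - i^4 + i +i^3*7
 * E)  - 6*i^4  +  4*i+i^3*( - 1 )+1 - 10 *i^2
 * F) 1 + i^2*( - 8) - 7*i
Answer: B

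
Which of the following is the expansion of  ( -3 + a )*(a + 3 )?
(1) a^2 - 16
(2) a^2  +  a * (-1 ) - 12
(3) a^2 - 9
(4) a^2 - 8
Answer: 3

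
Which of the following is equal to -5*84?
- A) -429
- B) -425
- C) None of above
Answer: C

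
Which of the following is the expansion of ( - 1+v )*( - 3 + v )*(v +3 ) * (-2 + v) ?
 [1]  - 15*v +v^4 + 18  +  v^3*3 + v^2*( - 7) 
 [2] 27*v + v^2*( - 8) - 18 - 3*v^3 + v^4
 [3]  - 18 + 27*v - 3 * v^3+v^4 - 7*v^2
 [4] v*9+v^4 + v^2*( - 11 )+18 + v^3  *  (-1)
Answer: 3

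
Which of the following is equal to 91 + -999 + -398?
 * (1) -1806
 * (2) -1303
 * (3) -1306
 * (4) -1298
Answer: 3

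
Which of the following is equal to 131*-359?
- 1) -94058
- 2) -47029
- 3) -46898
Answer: 2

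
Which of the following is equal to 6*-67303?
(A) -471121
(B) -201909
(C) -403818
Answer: C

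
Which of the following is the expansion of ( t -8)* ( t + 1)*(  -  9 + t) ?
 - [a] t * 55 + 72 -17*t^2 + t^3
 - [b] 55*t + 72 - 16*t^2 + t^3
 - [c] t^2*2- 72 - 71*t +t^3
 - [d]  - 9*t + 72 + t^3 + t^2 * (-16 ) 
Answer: b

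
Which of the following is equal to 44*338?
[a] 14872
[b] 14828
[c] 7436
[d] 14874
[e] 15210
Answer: a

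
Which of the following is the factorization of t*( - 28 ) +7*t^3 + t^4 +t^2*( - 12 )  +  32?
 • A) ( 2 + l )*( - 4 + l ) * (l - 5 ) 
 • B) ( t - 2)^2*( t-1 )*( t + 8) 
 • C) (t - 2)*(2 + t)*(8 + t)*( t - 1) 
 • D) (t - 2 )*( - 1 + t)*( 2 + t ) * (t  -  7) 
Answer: C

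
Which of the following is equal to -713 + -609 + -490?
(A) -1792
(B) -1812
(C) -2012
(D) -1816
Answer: B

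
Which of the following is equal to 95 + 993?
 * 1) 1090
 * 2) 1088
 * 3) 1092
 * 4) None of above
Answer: 2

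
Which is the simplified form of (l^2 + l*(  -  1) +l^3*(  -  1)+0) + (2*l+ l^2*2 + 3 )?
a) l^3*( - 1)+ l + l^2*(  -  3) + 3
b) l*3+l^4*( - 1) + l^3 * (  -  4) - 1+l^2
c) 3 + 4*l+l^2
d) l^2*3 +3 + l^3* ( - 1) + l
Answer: d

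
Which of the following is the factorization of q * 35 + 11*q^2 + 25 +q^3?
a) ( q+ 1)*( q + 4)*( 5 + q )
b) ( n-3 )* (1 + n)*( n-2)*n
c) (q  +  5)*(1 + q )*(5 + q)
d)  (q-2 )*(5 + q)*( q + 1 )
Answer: c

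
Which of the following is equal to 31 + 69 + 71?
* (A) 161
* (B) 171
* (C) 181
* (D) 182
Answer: B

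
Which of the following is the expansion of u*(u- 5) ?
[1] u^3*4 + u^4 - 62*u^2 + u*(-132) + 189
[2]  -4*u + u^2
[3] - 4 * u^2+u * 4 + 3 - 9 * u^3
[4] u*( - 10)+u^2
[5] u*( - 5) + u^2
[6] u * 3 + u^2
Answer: 5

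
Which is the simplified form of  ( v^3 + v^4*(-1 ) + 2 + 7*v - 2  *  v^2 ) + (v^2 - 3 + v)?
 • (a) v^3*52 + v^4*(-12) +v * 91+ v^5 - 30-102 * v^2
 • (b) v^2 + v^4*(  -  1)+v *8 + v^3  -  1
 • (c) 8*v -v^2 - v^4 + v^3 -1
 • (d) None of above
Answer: c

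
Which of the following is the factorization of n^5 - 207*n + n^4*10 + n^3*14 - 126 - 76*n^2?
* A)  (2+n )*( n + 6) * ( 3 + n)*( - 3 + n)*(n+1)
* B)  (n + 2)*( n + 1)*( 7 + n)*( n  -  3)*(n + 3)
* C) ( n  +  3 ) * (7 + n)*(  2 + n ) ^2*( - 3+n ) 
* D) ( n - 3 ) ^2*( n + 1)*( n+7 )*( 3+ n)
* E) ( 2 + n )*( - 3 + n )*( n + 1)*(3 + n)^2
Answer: B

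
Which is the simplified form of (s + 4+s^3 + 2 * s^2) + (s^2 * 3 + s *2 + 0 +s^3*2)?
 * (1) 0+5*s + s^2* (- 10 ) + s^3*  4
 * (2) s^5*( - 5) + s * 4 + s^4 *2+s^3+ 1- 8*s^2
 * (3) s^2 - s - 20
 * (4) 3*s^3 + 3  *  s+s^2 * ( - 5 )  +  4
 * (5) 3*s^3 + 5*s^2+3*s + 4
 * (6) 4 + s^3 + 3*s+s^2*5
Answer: 5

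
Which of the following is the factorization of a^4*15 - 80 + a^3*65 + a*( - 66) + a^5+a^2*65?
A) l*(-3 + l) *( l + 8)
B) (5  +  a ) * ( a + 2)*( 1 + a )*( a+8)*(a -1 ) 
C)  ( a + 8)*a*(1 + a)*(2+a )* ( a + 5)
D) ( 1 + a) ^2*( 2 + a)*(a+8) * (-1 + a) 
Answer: B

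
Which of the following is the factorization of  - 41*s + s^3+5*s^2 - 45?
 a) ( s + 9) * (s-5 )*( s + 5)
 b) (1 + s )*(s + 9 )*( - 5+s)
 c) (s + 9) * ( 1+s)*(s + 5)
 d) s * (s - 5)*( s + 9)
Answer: b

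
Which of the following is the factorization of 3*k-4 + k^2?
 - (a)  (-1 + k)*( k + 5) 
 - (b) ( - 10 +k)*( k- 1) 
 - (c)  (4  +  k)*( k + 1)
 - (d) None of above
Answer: d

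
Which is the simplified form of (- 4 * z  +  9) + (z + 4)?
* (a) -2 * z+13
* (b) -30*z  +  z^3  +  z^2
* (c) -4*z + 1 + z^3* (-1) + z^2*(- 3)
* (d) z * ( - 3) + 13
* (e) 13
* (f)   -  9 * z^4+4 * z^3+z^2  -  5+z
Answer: d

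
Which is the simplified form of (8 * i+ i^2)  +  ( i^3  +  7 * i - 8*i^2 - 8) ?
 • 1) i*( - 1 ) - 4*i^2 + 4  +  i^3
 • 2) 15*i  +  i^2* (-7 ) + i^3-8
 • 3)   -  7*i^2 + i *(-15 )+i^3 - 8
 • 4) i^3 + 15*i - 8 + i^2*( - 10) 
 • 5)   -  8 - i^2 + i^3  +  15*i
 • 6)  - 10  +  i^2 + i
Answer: 2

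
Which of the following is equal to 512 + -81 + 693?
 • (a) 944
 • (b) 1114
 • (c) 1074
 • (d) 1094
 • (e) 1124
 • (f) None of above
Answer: e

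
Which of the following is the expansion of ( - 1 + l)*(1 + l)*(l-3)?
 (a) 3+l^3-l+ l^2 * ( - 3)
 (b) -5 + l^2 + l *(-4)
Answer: a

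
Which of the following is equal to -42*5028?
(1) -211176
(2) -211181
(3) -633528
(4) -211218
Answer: 1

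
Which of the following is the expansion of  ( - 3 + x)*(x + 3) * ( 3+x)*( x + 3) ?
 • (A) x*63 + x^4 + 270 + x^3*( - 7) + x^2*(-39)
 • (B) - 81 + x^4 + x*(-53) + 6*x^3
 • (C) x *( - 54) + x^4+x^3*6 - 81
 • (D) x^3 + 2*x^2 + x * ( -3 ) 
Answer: C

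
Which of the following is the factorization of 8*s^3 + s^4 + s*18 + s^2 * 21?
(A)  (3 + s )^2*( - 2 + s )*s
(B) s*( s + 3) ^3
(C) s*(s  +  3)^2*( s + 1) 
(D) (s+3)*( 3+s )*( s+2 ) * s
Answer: D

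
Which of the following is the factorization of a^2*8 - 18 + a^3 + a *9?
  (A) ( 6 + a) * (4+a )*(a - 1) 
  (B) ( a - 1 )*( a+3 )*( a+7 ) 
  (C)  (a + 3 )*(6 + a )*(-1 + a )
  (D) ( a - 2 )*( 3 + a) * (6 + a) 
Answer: C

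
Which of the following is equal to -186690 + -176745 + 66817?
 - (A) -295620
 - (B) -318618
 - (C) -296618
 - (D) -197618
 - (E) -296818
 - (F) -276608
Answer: C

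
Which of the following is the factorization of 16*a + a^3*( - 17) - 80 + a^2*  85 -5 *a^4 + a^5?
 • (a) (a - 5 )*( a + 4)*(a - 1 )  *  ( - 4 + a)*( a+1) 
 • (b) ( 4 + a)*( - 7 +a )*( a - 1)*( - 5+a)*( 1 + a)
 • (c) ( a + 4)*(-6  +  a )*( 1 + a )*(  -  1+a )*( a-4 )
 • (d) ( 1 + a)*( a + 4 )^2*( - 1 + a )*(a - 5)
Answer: a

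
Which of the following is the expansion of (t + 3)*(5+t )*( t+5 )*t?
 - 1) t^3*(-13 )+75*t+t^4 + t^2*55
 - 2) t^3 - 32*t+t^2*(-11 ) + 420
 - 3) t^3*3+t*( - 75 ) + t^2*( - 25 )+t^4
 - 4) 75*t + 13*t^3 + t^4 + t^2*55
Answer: 4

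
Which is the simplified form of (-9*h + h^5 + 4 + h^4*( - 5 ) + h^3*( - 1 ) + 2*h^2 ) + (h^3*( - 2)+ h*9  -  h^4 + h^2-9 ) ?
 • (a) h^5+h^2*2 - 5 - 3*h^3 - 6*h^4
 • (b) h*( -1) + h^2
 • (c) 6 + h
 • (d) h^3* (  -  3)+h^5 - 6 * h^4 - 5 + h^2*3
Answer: d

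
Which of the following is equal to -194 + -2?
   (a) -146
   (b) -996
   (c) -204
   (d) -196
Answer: d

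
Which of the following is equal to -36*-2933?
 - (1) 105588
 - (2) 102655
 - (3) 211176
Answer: 1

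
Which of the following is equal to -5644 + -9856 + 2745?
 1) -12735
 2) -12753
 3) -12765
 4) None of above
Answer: 4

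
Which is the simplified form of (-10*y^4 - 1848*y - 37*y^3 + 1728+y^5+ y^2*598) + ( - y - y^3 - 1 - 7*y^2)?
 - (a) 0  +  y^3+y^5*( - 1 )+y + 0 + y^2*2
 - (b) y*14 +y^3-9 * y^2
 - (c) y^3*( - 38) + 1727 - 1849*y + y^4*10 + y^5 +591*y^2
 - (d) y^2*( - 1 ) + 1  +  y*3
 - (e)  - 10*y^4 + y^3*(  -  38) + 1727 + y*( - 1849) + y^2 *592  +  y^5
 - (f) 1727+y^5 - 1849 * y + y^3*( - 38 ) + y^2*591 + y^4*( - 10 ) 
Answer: f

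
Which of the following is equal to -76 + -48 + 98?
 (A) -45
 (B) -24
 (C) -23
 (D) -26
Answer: D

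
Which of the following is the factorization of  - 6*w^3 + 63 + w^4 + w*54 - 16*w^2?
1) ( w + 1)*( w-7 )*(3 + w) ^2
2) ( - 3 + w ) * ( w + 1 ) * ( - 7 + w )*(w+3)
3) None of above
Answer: 2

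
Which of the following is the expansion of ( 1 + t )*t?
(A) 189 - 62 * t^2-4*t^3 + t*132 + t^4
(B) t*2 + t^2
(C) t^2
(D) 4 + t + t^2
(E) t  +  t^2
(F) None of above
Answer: E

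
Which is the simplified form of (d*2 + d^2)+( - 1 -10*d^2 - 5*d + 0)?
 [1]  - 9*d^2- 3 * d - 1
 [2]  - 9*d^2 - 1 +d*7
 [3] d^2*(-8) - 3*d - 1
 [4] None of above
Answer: 1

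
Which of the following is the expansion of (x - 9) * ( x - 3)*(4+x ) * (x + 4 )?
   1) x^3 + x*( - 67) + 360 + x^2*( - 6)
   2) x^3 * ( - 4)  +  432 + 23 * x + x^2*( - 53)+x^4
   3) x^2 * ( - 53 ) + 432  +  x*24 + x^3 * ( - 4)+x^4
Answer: 3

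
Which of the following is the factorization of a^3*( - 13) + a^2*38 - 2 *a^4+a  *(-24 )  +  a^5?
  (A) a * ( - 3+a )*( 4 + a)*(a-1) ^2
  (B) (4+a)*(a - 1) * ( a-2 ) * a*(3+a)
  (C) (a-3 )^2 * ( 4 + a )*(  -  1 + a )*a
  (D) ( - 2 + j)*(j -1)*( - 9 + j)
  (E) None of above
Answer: E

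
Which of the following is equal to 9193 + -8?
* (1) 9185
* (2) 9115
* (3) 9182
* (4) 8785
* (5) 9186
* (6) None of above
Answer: 1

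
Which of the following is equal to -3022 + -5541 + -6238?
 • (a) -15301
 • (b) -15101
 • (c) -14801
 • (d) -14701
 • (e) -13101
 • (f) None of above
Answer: c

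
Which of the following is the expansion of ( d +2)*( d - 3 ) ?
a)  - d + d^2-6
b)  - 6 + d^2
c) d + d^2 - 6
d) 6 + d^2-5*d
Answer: a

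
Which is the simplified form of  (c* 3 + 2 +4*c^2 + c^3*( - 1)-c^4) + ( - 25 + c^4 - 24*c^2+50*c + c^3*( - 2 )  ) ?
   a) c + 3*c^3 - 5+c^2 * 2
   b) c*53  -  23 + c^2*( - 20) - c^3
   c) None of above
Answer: c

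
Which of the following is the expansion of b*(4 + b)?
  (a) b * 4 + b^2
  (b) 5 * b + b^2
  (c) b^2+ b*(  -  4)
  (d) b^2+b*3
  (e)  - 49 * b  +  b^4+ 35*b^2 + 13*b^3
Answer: a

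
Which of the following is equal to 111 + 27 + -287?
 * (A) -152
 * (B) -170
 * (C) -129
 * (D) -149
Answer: D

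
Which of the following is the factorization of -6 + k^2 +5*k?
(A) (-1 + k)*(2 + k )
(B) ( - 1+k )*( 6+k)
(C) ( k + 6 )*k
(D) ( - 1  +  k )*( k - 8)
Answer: B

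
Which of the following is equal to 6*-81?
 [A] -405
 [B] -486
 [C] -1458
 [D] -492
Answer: B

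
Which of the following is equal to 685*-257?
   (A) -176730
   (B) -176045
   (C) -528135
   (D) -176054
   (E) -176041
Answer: B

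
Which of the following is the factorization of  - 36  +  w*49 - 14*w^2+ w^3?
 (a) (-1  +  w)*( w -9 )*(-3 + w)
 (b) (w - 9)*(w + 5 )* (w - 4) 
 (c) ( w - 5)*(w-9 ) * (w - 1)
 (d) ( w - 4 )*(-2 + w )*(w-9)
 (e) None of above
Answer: e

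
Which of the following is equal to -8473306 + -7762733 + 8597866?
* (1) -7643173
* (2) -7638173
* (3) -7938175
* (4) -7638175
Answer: 2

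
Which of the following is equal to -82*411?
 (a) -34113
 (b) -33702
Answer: b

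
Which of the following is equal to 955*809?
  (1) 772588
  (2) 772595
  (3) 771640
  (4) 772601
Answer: 2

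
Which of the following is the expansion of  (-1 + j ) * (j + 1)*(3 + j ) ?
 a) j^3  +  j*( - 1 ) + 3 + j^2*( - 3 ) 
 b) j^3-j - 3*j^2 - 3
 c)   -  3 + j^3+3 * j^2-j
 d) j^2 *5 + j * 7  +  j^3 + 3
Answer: c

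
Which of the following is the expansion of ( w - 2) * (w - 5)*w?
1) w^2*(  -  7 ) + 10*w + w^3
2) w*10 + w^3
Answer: 1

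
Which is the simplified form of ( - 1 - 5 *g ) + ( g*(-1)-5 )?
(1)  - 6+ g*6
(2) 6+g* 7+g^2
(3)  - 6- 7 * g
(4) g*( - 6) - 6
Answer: 4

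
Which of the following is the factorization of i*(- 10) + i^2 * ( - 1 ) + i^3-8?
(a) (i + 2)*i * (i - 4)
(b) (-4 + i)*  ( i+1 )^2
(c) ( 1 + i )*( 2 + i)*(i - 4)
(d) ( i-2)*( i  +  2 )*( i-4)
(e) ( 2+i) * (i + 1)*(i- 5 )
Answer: c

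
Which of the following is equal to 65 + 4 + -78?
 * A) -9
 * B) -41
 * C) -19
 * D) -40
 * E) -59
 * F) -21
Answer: A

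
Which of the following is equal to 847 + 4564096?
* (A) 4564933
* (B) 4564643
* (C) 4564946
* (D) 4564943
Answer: D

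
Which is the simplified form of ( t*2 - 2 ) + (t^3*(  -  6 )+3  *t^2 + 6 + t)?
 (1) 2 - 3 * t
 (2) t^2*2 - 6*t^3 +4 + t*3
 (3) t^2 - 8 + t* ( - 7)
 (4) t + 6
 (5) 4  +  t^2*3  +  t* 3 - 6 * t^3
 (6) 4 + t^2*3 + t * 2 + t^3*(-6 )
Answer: 5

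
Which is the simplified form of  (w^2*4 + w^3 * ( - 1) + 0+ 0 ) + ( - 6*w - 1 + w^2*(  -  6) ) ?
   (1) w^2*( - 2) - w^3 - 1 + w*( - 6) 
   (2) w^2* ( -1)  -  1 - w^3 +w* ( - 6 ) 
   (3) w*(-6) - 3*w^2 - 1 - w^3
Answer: 1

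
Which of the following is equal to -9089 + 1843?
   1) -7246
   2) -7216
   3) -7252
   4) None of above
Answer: 1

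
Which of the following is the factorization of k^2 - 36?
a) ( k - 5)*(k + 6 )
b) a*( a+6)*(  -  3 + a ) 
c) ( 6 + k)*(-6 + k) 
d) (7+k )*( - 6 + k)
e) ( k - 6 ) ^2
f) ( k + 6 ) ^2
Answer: c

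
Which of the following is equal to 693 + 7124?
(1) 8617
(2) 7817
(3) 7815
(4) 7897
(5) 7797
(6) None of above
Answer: 2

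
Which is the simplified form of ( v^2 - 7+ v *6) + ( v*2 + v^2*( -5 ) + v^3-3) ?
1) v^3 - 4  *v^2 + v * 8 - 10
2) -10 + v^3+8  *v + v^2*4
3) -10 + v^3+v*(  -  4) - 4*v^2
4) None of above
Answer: 1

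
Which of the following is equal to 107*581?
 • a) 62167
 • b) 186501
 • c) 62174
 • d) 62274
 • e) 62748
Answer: a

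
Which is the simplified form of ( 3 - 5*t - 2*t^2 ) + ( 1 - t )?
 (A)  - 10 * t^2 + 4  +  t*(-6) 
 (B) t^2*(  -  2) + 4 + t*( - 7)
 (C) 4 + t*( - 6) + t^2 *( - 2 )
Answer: C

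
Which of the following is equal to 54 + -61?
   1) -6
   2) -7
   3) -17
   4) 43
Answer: 2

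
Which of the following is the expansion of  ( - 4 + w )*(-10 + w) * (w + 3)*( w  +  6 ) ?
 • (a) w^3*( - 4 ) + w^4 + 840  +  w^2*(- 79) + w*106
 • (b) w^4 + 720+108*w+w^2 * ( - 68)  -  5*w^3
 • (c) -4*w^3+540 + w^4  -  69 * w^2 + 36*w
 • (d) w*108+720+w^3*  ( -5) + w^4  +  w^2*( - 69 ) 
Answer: b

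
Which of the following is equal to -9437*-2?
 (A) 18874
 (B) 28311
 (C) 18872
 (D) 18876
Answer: A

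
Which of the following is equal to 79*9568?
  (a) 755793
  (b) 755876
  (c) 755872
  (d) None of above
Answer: c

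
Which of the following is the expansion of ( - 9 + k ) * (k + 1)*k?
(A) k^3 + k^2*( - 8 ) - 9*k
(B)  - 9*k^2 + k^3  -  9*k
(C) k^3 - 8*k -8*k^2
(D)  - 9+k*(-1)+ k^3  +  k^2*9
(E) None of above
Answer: A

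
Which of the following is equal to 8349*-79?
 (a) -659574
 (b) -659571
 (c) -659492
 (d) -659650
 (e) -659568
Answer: b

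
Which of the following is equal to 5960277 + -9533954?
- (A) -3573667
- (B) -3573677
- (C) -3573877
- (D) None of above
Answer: B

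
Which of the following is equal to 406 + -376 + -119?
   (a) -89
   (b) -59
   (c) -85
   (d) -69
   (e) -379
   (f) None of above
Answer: a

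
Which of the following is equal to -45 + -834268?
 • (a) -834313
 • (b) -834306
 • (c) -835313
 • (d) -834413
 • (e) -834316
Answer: a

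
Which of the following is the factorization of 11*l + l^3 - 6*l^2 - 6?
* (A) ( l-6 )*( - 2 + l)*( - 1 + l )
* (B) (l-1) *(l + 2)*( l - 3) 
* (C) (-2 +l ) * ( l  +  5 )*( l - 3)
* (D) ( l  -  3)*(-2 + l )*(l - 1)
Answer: D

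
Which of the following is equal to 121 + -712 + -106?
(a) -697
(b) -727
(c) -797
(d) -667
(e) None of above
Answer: a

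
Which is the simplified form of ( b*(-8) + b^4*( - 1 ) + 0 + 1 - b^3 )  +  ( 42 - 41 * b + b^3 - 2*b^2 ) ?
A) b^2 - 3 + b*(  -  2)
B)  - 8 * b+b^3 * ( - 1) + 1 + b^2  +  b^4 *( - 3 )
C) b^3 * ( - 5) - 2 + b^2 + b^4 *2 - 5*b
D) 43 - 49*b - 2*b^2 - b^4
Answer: D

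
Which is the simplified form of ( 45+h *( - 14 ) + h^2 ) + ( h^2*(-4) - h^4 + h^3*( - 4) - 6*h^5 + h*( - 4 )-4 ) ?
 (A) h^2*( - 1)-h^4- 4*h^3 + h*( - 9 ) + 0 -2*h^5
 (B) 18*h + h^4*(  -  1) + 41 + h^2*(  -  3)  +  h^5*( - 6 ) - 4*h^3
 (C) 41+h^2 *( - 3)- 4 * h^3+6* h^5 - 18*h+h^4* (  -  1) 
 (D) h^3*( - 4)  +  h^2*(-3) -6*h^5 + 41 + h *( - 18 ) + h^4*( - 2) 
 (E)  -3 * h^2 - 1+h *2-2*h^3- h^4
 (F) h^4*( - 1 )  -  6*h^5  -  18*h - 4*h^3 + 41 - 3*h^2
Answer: F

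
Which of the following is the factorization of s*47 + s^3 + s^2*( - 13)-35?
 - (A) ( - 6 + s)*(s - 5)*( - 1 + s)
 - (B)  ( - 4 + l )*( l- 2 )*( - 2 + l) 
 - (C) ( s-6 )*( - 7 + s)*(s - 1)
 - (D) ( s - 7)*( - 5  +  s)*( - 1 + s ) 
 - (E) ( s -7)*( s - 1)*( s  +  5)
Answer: D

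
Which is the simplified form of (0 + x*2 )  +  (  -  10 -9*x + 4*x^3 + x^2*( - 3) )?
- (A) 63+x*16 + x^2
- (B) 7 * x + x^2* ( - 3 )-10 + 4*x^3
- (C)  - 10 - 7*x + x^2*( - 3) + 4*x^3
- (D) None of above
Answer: C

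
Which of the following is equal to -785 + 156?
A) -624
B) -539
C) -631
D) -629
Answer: D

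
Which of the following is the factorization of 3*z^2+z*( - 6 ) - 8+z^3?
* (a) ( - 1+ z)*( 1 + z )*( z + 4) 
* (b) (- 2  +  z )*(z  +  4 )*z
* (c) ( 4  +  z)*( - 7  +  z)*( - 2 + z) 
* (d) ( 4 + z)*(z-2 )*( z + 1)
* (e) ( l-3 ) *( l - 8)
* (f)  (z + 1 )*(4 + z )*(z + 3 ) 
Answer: d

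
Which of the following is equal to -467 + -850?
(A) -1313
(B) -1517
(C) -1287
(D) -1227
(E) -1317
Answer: E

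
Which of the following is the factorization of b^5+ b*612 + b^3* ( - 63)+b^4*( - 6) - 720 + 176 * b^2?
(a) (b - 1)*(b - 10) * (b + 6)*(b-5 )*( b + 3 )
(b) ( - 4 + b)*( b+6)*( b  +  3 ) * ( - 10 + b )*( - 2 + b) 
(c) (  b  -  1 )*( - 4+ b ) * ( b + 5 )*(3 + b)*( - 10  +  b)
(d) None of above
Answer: d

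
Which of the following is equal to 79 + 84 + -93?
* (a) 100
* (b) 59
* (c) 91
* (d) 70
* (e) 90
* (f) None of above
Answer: d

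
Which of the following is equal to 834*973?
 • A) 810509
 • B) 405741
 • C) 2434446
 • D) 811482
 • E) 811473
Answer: D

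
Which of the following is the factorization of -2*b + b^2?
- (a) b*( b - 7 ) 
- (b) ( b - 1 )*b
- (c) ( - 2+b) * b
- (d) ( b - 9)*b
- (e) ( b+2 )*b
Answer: c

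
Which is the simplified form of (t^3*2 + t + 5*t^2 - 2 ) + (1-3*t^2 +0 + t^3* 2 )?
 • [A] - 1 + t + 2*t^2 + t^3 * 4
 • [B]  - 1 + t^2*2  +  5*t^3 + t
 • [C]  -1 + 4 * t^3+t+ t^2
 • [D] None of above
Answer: A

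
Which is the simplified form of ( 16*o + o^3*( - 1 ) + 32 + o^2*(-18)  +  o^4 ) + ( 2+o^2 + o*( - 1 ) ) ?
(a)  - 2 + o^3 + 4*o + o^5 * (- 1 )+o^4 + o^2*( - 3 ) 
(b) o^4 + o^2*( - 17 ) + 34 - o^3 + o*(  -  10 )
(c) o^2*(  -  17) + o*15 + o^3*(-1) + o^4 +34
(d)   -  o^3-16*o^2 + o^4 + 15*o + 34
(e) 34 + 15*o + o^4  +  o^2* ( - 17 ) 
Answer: c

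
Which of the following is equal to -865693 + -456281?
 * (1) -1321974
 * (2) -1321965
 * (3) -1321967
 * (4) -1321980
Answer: 1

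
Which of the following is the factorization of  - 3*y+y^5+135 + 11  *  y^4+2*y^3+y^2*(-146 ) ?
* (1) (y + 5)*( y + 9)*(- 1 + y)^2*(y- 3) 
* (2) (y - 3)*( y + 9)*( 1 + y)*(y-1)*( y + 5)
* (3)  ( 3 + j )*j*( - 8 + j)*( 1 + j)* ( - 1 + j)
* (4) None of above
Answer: 2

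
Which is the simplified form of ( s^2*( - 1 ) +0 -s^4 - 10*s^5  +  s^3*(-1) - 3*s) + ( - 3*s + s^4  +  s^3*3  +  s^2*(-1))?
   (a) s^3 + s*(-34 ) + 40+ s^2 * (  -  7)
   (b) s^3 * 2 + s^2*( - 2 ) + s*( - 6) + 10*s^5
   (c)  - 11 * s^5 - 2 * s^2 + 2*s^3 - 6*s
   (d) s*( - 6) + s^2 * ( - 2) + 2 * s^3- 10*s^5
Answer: d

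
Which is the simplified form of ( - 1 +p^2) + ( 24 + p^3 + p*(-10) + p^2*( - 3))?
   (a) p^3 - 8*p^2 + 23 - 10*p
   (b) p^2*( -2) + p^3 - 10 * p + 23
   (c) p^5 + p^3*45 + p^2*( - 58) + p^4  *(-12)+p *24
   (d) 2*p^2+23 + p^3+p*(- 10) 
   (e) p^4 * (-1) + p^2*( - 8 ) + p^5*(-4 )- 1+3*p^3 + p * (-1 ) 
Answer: b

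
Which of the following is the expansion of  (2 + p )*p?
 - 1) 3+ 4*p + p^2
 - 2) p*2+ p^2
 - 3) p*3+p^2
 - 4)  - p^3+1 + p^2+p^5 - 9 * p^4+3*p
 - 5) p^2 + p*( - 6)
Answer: 2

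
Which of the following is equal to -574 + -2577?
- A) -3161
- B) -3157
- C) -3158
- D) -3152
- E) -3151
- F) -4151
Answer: E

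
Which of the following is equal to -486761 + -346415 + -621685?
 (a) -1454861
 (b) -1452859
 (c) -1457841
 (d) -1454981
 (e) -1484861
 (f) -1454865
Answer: a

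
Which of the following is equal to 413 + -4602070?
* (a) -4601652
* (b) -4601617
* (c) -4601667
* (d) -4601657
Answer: d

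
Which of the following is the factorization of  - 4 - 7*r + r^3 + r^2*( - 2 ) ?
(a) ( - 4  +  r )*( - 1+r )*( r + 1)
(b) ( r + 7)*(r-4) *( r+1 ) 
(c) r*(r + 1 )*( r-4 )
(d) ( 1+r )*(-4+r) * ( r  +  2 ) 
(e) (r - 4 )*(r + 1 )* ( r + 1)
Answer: e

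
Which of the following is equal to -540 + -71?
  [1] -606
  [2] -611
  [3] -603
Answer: 2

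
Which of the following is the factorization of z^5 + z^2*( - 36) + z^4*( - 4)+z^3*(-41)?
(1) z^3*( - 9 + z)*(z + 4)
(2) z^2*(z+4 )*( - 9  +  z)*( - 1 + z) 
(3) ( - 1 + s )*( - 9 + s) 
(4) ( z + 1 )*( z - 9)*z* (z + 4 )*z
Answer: 4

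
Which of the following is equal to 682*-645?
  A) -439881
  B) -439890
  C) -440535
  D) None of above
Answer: B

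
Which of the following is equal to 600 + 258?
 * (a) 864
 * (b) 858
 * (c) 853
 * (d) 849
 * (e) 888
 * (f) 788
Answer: b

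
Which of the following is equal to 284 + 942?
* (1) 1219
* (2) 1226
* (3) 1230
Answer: 2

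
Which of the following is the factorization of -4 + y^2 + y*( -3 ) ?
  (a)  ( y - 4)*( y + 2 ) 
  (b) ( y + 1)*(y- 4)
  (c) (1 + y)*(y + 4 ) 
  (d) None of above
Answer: b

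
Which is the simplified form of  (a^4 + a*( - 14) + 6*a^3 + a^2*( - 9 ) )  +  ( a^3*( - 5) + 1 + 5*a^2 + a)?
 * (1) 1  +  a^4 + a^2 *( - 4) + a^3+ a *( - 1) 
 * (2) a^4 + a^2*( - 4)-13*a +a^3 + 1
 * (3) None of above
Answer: 2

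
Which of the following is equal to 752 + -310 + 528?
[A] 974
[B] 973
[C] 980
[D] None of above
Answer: D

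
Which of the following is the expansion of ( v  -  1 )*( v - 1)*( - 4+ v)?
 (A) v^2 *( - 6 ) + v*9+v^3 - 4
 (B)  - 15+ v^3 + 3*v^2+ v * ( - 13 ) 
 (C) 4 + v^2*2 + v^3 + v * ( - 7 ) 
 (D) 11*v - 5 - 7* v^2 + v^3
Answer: A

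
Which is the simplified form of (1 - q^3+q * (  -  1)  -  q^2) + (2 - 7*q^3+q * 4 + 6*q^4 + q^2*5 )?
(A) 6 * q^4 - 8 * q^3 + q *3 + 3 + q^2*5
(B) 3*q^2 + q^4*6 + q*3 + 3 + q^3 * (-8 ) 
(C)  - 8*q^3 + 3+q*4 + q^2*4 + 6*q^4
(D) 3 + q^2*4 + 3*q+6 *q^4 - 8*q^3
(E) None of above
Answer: D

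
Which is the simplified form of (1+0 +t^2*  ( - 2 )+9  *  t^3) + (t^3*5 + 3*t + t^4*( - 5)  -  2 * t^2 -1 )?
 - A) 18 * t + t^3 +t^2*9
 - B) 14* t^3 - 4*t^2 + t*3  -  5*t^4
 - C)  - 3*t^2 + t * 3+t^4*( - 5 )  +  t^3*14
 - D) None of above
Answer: B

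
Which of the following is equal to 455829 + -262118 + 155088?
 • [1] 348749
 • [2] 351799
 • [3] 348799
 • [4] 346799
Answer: 3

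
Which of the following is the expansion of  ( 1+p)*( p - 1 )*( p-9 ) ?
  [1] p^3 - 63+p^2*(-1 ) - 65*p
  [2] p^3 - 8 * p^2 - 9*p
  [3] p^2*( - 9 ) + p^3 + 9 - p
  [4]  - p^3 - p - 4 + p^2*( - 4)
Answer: 3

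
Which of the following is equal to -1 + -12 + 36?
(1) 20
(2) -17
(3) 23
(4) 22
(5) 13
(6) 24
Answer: 3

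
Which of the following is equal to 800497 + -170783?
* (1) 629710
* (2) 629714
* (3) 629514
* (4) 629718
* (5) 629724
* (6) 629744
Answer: 2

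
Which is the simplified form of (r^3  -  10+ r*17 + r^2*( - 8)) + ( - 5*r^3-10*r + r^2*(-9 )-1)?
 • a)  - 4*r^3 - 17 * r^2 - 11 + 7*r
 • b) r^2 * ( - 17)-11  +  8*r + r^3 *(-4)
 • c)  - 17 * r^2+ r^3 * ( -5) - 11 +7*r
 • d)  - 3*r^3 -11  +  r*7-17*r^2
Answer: a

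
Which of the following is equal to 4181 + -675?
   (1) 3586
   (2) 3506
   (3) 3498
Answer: 2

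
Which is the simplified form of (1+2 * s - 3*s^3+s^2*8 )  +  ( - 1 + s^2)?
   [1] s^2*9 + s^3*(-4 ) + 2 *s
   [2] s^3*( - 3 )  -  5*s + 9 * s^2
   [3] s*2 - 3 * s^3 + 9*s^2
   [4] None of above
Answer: 3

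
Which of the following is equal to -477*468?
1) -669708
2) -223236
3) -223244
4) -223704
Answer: 2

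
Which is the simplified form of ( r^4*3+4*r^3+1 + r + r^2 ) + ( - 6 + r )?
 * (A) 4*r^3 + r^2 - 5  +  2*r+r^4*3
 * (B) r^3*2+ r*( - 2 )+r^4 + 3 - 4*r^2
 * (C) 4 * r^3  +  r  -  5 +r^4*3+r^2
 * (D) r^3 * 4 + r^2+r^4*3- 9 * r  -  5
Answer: A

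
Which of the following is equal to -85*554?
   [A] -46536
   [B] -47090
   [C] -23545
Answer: B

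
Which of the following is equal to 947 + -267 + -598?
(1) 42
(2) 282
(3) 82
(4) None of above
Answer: 3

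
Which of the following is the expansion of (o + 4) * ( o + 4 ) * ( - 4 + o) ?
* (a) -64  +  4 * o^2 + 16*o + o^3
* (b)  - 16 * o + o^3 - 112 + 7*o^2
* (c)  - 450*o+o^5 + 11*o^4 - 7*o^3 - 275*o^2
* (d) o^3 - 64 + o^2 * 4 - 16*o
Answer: d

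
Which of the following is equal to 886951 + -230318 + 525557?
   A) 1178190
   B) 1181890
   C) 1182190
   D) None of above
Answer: C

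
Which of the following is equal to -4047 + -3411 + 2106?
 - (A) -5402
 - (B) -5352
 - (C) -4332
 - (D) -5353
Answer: B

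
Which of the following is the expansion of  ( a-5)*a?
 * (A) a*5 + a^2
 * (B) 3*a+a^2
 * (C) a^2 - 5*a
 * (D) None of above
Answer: C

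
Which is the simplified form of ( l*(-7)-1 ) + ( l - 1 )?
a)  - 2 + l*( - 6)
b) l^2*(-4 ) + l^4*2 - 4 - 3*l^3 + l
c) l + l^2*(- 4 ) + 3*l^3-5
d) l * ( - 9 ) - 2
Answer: a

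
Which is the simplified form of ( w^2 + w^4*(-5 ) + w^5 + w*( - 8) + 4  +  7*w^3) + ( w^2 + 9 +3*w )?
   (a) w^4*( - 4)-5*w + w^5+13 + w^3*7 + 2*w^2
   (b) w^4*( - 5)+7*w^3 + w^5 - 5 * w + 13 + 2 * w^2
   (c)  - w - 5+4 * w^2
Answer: b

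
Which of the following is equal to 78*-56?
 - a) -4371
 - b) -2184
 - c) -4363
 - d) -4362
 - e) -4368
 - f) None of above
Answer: e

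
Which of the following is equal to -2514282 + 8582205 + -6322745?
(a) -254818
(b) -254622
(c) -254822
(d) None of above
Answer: c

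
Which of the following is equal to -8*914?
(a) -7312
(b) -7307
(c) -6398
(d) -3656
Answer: a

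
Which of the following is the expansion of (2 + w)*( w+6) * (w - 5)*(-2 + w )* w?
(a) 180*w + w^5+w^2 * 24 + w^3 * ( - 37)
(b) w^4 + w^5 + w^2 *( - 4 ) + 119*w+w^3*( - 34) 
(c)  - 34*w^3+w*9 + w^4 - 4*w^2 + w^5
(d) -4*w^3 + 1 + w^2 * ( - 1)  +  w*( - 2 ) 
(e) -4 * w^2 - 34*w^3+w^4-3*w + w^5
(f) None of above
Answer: f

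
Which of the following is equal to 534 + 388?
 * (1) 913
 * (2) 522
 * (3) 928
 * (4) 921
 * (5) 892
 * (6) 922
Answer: 6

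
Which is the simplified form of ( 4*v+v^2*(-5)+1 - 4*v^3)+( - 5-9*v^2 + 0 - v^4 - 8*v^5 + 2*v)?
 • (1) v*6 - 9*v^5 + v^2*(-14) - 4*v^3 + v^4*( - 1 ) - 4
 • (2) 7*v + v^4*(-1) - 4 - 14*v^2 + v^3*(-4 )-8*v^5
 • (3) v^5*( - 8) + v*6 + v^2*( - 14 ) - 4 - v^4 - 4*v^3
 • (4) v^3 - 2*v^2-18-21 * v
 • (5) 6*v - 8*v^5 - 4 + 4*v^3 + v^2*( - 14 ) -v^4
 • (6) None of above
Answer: 3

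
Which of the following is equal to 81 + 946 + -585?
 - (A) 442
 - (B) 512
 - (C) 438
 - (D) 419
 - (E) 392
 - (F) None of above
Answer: A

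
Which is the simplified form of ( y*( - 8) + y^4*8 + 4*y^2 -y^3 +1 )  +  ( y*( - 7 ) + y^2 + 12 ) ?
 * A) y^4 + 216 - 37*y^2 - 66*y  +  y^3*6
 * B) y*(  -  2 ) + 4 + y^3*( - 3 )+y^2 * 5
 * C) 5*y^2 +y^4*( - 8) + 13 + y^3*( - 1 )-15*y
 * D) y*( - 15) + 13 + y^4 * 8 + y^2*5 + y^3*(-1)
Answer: D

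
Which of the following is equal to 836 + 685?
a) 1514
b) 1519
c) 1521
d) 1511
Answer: c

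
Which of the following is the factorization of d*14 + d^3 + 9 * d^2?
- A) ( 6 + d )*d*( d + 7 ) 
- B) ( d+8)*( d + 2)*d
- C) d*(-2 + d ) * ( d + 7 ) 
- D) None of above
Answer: D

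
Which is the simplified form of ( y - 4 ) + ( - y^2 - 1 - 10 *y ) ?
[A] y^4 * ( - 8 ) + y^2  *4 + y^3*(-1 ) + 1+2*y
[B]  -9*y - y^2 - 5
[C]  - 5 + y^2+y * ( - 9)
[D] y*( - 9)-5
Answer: B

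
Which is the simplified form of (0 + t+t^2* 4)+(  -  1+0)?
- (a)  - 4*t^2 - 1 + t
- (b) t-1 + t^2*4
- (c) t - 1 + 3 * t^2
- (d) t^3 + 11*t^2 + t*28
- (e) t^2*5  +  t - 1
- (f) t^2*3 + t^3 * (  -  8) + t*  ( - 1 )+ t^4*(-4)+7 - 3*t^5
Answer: b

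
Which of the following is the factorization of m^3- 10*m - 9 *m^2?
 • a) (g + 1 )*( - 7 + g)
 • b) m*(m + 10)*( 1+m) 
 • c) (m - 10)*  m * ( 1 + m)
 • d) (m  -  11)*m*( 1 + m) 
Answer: c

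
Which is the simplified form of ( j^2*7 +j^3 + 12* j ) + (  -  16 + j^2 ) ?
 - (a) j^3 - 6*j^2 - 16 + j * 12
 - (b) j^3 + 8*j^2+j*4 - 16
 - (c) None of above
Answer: c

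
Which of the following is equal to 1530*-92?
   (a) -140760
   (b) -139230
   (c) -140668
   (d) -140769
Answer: a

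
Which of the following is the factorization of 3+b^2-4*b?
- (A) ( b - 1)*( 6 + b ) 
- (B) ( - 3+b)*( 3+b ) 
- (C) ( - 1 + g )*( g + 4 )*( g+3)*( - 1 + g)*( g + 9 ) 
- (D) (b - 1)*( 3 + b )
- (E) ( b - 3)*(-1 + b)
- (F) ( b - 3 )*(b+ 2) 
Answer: E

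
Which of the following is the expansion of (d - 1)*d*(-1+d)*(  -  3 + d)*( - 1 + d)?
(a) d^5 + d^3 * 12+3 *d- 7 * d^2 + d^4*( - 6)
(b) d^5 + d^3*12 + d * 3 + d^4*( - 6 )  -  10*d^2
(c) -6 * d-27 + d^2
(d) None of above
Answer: b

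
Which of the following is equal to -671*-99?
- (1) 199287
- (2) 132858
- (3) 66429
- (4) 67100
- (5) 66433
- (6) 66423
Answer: 3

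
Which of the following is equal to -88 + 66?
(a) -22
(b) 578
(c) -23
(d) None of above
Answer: a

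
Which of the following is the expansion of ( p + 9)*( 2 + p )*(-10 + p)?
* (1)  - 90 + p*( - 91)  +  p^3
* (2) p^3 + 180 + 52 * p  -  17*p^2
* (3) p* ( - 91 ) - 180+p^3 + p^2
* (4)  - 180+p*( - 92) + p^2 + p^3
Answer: 4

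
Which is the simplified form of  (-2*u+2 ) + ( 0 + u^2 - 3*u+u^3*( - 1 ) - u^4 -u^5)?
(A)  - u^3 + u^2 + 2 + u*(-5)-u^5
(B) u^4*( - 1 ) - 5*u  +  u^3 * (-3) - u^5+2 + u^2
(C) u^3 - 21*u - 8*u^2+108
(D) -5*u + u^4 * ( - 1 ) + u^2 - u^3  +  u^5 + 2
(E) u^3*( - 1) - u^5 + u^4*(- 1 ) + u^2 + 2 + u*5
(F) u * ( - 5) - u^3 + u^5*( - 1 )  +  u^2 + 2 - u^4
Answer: F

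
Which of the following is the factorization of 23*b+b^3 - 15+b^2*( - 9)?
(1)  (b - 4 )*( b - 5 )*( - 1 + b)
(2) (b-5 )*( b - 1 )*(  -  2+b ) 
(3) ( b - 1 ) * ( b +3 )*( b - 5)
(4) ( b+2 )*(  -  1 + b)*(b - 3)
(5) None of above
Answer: 5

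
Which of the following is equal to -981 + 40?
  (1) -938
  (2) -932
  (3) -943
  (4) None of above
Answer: 4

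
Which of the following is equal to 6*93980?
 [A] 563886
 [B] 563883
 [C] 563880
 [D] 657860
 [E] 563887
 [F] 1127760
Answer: C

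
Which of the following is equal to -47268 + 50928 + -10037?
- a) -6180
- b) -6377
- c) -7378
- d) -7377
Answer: b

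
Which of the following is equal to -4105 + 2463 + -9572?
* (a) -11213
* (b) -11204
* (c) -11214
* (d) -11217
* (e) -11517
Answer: c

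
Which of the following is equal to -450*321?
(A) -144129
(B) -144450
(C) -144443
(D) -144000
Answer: B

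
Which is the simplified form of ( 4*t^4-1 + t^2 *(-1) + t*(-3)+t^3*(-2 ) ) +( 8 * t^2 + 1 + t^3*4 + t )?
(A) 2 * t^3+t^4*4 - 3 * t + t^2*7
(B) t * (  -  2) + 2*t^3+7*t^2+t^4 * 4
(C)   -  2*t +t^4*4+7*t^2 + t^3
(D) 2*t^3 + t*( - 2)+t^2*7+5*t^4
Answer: B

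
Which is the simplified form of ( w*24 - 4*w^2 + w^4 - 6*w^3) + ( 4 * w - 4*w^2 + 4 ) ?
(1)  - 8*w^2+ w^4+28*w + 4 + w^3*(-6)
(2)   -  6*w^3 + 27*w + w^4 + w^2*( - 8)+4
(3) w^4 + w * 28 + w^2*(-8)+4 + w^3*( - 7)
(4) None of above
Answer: 1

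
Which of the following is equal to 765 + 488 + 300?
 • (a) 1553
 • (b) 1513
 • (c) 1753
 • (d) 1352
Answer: a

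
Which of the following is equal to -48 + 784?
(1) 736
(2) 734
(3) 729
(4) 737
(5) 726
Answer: 1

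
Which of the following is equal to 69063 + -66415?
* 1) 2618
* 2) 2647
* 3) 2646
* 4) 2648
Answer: 4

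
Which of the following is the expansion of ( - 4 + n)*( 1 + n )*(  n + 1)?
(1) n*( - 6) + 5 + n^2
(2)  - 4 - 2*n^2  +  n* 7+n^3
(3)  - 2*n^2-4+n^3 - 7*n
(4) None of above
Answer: 3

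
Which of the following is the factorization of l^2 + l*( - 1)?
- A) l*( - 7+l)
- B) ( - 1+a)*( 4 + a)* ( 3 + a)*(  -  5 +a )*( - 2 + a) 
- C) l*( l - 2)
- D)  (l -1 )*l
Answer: D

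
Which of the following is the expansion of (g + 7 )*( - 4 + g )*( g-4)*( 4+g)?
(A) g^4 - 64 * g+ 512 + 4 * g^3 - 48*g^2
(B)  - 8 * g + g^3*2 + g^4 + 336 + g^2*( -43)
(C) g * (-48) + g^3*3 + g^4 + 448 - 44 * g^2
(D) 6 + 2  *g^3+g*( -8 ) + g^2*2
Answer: C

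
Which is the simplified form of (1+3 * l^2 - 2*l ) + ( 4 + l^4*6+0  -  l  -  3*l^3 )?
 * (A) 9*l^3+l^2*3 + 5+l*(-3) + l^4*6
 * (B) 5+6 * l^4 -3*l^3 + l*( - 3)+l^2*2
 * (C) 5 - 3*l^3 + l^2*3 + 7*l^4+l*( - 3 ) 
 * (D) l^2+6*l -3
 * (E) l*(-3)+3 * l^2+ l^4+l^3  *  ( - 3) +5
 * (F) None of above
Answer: F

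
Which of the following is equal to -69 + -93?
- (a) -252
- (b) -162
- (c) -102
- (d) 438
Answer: b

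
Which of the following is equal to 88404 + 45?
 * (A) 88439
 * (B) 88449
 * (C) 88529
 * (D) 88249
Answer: B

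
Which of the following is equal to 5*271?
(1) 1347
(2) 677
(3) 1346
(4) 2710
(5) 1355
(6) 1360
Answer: 5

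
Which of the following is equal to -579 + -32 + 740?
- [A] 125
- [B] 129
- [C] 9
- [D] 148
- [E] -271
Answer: B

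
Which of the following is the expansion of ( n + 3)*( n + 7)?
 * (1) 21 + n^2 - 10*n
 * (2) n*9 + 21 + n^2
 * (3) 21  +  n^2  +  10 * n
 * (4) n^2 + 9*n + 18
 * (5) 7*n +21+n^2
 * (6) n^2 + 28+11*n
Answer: 3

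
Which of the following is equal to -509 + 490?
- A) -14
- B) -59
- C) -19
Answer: C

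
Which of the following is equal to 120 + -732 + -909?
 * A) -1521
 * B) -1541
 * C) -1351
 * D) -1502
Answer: A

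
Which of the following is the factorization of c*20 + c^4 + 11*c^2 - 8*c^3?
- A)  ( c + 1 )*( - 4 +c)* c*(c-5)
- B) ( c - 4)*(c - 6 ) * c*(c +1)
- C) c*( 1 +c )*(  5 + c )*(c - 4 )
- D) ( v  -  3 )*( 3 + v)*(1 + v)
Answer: A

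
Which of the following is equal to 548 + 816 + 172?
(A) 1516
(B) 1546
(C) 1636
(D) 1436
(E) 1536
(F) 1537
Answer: E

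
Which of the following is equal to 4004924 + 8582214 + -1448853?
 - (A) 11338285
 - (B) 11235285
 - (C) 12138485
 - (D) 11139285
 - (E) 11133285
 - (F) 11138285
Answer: F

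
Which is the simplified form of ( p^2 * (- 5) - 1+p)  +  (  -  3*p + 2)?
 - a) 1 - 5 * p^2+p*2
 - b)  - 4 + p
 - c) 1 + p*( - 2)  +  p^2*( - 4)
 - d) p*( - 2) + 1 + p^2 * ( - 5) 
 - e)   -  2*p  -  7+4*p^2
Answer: d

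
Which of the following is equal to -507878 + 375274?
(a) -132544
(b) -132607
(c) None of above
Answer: c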